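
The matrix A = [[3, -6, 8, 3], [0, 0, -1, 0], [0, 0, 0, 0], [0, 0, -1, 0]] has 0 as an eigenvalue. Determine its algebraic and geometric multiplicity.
The characteristic polynomial is x^3(x - 3), so the factor x appears with exponent 3: the algebraic multiplicity is 3.

rank(A) = 2, so the eigenspace has dimension 4 - 2 = 2: the geometric multiplicity is 2.

Since 2 < 3, A is not diagonalizable.

algebraic multiplicity 3, geometric multiplicity 2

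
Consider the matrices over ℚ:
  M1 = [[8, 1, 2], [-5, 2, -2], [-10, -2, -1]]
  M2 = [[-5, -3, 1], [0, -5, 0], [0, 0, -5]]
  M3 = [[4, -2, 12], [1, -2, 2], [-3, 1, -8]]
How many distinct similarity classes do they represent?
3 classes: {M1}, {M2}, {M3}

Characteristic polynomials: χ_{M1} = (x - 3)^3, χ_{M2} = (x + 5)^3, χ_{M3} = (x + 2)^3.

{M1}: invariant factors x - 3, (x - 3)^2.

{M2}: invariant factors x + 5, (x + 5)^2.

{M3}: invariant factors (x + 2)^3.

Matrices are similar if and only if their invariant-factor lists agree; the partition into similarity classes is {M1}, {M2}, {M3}.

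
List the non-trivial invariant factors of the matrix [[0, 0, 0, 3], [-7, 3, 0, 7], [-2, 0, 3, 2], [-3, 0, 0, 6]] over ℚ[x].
x - 3, x - 3, (x - 3)^2

The Jordan structure of A has elementary divisors (x - 3)^2, (x - 3), (x - 3). Arranging the block sizes at each eigenvalue in decreasing order and taking row products gives the invariant factors.

Invariant factors (smallest first, each dividing the next): x - 3, x - 3, (x - 3)^2.

Check: the last factor (x - 3)^2 is the minimal polynomial, and the product (x - 3)^4 is the characteristic polynomial.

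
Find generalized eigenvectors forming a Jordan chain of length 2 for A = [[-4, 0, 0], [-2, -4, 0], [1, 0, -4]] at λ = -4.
v_1 = [[-1, 2, -1]]^T, v_2 = [[0, 2, -1]]^T

We seek v_1 ∈ ker((A + 4I)^2) \ ker(A + 4I), then set v_{i+1} = (A + 4I) v_i.

One such chain is v_1 = [[-1, 2, -1]]^T, v_2 = [[0, 2, -1]]^T. Check: (A + 4I) v_2 = [[0, 0, 0]]^T = 0.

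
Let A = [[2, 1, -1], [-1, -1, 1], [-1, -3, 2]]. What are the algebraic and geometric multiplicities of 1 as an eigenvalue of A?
The characteristic polynomial is (x - 1)^3, so the factor x - 1 appears with exponent 3: the algebraic multiplicity is 3.

rank(A - I) = 2, so the eigenspace has dimension 3 - 2 = 1: the geometric multiplicity is 1.

Since 1 < 3, A is not diagonalizable.

algebraic multiplicity 3, geometric multiplicity 1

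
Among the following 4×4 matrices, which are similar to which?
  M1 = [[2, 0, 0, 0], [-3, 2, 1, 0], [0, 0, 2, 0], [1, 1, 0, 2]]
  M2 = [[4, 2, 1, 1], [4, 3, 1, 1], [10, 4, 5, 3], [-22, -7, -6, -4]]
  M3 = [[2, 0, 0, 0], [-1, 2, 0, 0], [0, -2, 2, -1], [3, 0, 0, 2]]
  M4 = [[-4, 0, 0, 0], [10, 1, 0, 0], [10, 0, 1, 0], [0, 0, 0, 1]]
2 classes: {M1, M2, M3}, {M4}

Characteristic polynomials: χ_{M1} = (x - 2)^4, χ_{M2} = (x - 2)^4, χ_{M3} = (x - 2)^4, χ_{M4} = (x - 1)^3(x + 4).

{M1, M2, M3}: invariant factors x - 2, (x - 2)^3.

{M4}: invariant factors x - 1, x - 1, (x - 1)(x + 4).

Matrices are similar if and only if their invariant-factor lists agree; the partition into similarity classes is {M1, M2, M3}, {M4}.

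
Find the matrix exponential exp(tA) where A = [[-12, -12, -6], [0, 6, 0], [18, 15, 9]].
A has Jordan form J = [[-3, 0, 0], [0, 0, 0], [0, 0, 6]] with A = PJP^{-1}, so e^{tA} = P e^{tJ} P^{-1}.

For a Jordan block J_k(λ), e^{tJ_k(λ)} = e^{λt} · (I + tN + t^2 N^2/2! + ... + t^{k-1} N^{k-1}/(k-1)!) where N is the nilpotent superdiagonal part.

Assembling the blocks and conjugating back gives the entries of e^{tA} as shown above.

e^{tA} = [[-3 + 4*e^{-3*t}, -e^{6*t} - 1 + 2*e^{-3*t}, -2 + 2*e^{-3*t}], [0, e^{6*t}, 0], [6 - 6*e^{-3*t}, e^{6*t} + 2 - 3*e^{-3*t}, 4 - 3*e^{-3*t}]]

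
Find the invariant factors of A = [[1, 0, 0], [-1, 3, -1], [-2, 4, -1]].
The Jordan structure of A has elementary divisors (x - 1)^2, (x - 1). Arranging the block sizes at each eigenvalue in decreasing order and taking row products gives the invariant factors.

Invariant factors (smallest first, each dividing the next): x - 1, (x - 1)^2.

Check: the last factor (x - 1)^2 is the minimal polynomial, and the product (x - 1)^3 is the characteristic polynomial.

x - 1, (x - 1)^2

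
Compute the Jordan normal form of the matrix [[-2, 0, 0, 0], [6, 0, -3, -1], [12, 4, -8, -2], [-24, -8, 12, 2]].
J = [[-2, 1, 0, 0], [0, -2, 0, 0], [0, 0, -2, 0], [0, 0, 0, -2]]

The characteristic polynomial is det(xI - A) = (x + 2)^4, so the eigenvalues are -2 (algebraic multiplicity 4).

For λ = -2: rank(A + 2I) = 1, rank((A + 2I)^2) = 0. The eigenspace has dimension 4 - 1 = 3, so there are 3 Jordan blocks; the rank sequence gives block sizes [2, 1, 1].

Assembling the blocks gives the Jordan form J above.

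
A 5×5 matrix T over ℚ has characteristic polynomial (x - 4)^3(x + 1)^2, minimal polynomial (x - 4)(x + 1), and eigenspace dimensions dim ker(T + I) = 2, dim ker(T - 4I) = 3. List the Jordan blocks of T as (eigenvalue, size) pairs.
Jordan blocks: (-1, 1), (-1, 1), (4, 1), (4, 1), (4, 1)

λ = -1: algebraic multiplicity 2 (exponent in χ_T), largest block size 1 (exponent in m_T), 2 blocks (geometric multiplicity). These force block sizes [1, 1].
λ = 4: algebraic multiplicity 3 (exponent in χ_T), largest block size 1 (exponent in m_T), 3 blocks (geometric multiplicity). These force block sizes [1, 1, 1].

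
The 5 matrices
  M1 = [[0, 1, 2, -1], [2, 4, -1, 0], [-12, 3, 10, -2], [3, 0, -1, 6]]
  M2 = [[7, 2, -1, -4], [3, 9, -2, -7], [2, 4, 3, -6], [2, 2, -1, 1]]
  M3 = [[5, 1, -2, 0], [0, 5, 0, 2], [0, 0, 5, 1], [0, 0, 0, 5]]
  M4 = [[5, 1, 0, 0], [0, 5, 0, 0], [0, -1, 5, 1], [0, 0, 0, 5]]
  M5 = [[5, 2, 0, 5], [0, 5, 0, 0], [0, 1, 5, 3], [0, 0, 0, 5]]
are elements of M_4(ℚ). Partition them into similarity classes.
1 class: {M1, M2, M3, M4, M5}

Characteristic polynomials: χ_{M1} = (x - 5)^4, χ_{M2} = (x - 5)^4, χ_{M3} = (x - 5)^4, χ_{M4} = (x - 5)^4, χ_{M5} = (x - 5)^4.

{M1, M2, M3, M4, M5}: invariant factors (x - 5)^2, (x - 5)^2.

Matrices are similar if and only if their invariant-factor lists agree; the partition into similarity classes is {M1, M2, M3, M4, M5}.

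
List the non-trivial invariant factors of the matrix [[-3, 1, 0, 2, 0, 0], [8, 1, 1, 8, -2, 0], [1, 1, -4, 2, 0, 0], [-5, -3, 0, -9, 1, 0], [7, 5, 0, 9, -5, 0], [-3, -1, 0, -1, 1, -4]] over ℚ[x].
x + 4, (x + 4)^2, (x + 4)^3

The Jordan structure of A has elementary divisors (x + 4)^3, (x + 4)^2, (x + 4). Arranging the block sizes at each eigenvalue in decreasing order and taking row products gives the invariant factors.

Invariant factors (smallest first, each dividing the next): x + 4, (x + 4)^2, (x + 4)^3.

Check: the last factor (x + 4)^3 is the minimal polynomial, and the product (x + 4)^6 is the characteristic polynomial.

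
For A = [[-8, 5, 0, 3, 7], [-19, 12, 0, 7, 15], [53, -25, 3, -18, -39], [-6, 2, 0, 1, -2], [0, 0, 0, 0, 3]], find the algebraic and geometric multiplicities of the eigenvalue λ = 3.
algebraic multiplicity 3, geometric multiplicity 2

The characteristic polynomial is (x - 3)^3(x - 1)^2, so the factor x - 3 appears with exponent 3: the algebraic multiplicity is 3.

rank(A - 3I) = 3, so the eigenspace has dimension 5 - 3 = 2: the geometric multiplicity is 2.

Since 2 < 3, A is not diagonalizable.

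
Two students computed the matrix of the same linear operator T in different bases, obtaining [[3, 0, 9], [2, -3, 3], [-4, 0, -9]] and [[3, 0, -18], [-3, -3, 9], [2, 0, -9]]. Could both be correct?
Yes.

Two matrices over a field are similar if and only if they have the same invariant factors.

Both A and B have characteristic polynomial (x + 3)^3 and minimal polynomial (x + 3)^2. Computing further, both have invariant factors x + 3, (x + 3)^2. Hence A and B are similar.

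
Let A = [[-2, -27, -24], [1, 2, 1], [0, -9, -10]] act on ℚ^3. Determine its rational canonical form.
The invariant factors of A (the non-unit diagonal entries of the Smith normal form of xI - A over ℚ[x]) are (x + 2)(x + 4)^2, each dividing the next. The characteristic polynomial is their product, (x + 2)(x + 4)^2.

The rational canonical form is the block-diagonal matrix of companion matrices C(f_i):
R = [[0, 0, -32], [1, 0, -32], [0, 1, -10]].

R = [[0, 0, -32], [1, 0, -32], [0, 1, -10]]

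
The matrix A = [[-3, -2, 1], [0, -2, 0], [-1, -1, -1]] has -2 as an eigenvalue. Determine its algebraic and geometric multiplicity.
The characteristic polynomial is (x + 2)^3, so the factor x + 2 appears with exponent 3: the algebraic multiplicity is 3.

rank(A + 2I) = 2, so the eigenspace has dimension 3 - 2 = 1: the geometric multiplicity is 1.

Since 1 < 3, A is not diagonalizable.

algebraic multiplicity 3, geometric multiplicity 1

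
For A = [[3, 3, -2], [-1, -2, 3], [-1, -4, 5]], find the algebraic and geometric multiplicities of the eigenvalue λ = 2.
algebraic multiplicity 3, geometric multiplicity 1

The characteristic polynomial is (x - 2)^3, so the factor x - 2 appears with exponent 3: the algebraic multiplicity is 3.

rank(A - 2I) = 2, so the eigenspace has dimension 3 - 2 = 1: the geometric multiplicity is 1.

Since 1 < 3, A is not diagonalizable.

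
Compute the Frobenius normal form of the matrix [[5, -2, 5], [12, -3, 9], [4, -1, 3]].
The invariant factors of A (the non-unit diagonal entries of the Smith normal form of xI - A over ℚ[x]) are x(x - 4)(x - 1), each dividing the next. The characteristic polynomial is their product, x(x - 4)(x - 1).

The rational canonical form is the block-diagonal matrix of companion matrices C(f_i):
R = [[0, 0, 0], [1, 0, -4], [0, 1, 5]].

R = [[0, 0, 0], [1, 0, -4], [0, 1, 5]]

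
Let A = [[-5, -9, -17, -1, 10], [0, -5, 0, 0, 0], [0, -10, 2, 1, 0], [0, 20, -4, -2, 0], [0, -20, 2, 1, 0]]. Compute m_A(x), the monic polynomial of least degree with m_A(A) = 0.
m_A(x) = x^2(x + 5)^2

The characteristic polynomial factors as x^3(x + 5)^2. The minimal polynomial is ∏(x - λ)^{k_λ} where k_λ is the size of the largest Jordan block at λ.

For λ = -5: rank(A + 5I) = 4, and the largest Jordan block has size 2 (the smallest k with rank((A + 5I)^k) = rank((A + 5I)^(k+1))).
For λ = 0: rank(A) = 3, and the largest Jordan block has size 2 (the smallest k with rank(A^k) = rank(A^(k+1))).

So m_A(x) = x^2(x + 5)^2.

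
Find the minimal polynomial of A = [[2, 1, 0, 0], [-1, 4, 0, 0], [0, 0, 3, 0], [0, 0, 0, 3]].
m_A(x) = (x - 3)^2

The characteristic polynomial factors as (x - 3)^4. The minimal polynomial is ∏(x - λ)^{k_λ} where k_λ is the size of the largest Jordan block at λ.

For λ = 3: rank(A - 3I) = 1, and the largest Jordan block has size 2 (the smallest k with rank((A - 3I)^k) = rank((A - 3I)^(k+1))).

So m_A(x) = (x - 3)^2.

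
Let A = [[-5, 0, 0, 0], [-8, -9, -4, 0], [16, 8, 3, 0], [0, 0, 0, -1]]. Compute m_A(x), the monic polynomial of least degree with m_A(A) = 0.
m_A(x) = (x + 1)(x + 5)

The characteristic polynomial factors as (x + 1)^2(x + 5)^2. The minimal polynomial is ∏(x - λ)^{k_λ} where k_λ is the size of the largest Jordan block at λ.

For λ = -5: rank(A + 5I) = 2, and the largest Jordan block has size 1 (the smallest k with rank((A + 5I)^k) = rank((A + 5I)^(k+1))).
For λ = -1: rank(A + I) = 2, and the largest Jordan block has size 1 (the smallest k with rank((A + I)^k) = rank((A + I)^(k+1))).

So m_A(x) = (x + 1)(x + 5).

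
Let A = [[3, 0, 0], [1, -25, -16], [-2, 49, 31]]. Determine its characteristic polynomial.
χ_A(x) = (x - 3)^3

xI - A = [[x - 3, 0, 0], [-1, x + 25, 16], [2, -49, x - 31]].

Expanding det(xI - A) along the first row:
det(xI - A) = + (x - 3)·det([[x + 25, 16], [-49, x - 31]]) - (0)·det([[-1, 16], [2, x - 31]]) + (0)·det([[-1, x + 25], [2, -49]]).

Evaluating gives χ_A(x) = x^3 - 9x^2 + 27x - 27 = (x - 3)^3.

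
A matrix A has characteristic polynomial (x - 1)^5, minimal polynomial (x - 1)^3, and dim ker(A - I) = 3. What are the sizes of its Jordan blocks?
λ = 1: algebraic multiplicity 5 (exponent in χ_A), largest block size 3 (exponent in m_A), 3 blocks (geometric multiplicity). These force block sizes [3, 1, 1].

Jordan blocks: (1, 3), (1, 1), (1, 1)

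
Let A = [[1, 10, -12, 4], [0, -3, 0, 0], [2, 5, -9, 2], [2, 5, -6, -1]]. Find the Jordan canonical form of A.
The characteristic polynomial is det(xI - A) = (x + 3)^4, so the eigenvalues are -3 (algebraic multiplicity 4).

For λ = -3: rank(A + 3I) = 1, rank((A + 3I)^2) = 0. The eigenspace has dimension 4 - 1 = 3, so there are 3 Jordan blocks; the rank sequence gives block sizes [2, 1, 1].

Assembling the blocks gives the Jordan form J above.

J = [[-3, 1, 0, 0], [0, -3, 0, 0], [0, 0, -3, 0], [0, 0, 0, -3]]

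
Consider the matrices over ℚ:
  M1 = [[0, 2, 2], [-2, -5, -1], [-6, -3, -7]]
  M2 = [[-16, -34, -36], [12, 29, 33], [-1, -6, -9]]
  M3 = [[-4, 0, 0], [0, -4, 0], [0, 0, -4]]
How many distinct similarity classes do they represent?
Characteristic polynomials: χ_{M1} = (x + 4)^3, χ_{M2} = (x - 6)(x + 1)^2, χ_{M3} = (x + 4)^3.

{M1}: invariant factors x + 4, (x + 4)^2.

{M2}: invariant factors (x - 6)(x + 1)^2.

{M3}: invariant factors x + 4, x + 4, x + 4.

Matrices are similar if and only if their invariant-factor lists agree; the partition into similarity classes is {M1}, {M2}, {M3}.

3 classes: {M1}, {M2}, {M3}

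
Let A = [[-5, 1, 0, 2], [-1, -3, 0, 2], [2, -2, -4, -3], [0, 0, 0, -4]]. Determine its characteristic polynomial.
xI - A = [[x + 5, -1, 0, -2], [1, x + 3, 0, -2], [-2, 2, x + 4, 3], [0, 0, 0, x + 4]].

Expanding det(xI - A) along the first row:
det(xI - A) = + (x + 5)·det([[x + 3, 0, -2], [2, x + 4, 3], [0, 0, x + 4]]) - (-1)·det([[1, 0, -2], [-2, x + 4, 3], [0, 0, x + 4]]) + (0)·det([[1, x + 3, -2], [-2, 2, 3], [0, 0, x + 4]]) - (-2)·det([[1, x + 3, 0], [-2, 2, x + 4], [0, 0, 0]]).

Evaluating gives χ_A(x) = x^4 + 16x^3 + 96x^2 + 256x + 256 = (x + 4)^4.

χ_A(x) = (x + 4)^4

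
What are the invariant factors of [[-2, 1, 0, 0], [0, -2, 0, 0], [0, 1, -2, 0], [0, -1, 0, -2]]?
The Jordan structure of A has elementary divisors (x + 2)^2, (x + 2), (x + 2). Arranging the block sizes at each eigenvalue in decreasing order and taking row products gives the invariant factors.

Invariant factors (smallest first, each dividing the next): x + 2, x + 2, (x + 2)^2.

Check: the last factor (x + 2)^2 is the minimal polynomial, and the product (x + 2)^4 is the characteristic polynomial.

x + 2, x + 2, (x + 2)^2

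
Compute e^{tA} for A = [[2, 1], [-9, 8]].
A has Jordan form J = [[5, 1], [0, 5]] with A = PJP^{-1}, so e^{tA} = P e^{tJ} P^{-1}.

For a Jordan block J_k(λ), e^{tJ_k(λ)} = e^{λt} · (I + tN + t^2 N^2/2! + ... + t^{k-1} N^{k-1}/(k-1)!) where N is the nilpotent superdiagonal part.

Assembling the blocks and conjugating back gives the entries of e^{tA} as shown above.

e^{tA} = [[(1 - 3*t)*e^{5*t}, t*e^{5*t}], [-9*t*e^{5*t}, (3*t + 1)*e^{5*t}]]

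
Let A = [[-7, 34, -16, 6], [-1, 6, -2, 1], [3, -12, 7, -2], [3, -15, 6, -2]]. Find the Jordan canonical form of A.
The characteristic polynomial is det(xI - A) = (x - 1)^4, so the eigenvalues are 1 (algebraic multiplicity 4).

For λ = 1: rank(A - I) = 2, rank((A - I)^2) = 0. The eigenspace has dimension 4 - 2 = 2, so there are 2 Jordan blocks; the rank sequence gives block sizes [2, 2].

Assembling the blocks gives the Jordan form J above.

J = [[1, 1, 0, 0], [0, 1, 0, 0], [0, 0, 1, 1], [0, 0, 0, 1]]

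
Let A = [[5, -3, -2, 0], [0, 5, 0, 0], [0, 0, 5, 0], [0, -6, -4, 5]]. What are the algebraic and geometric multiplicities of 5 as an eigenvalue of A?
algebraic multiplicity 4, geometric multiplicity 3

The characteristic polynomial is (x - 5)^4, so the factor x - 5 appears with exponent 4: the algebraic multiplicity is 4.

rank(A - 5I) = 1, so the eigenspace has dimension 4 - 1 = 3: the geometric multiplicity is 3.

Since 3 < 4, A is not diagonalizable.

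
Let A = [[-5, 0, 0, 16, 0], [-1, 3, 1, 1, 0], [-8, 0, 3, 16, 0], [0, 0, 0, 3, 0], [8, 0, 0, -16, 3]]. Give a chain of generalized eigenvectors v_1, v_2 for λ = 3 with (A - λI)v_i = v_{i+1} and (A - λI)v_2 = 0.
We seek v_1 ∈ ker((A - 3I)^2) \ ker(A - 3I), then set v_{i+1} = (A - 3I) v_i.

One such chain is v_1 = [[0, -1, 1, 0, -1]]^T, v_2 = [[0, 1, 0, 0, 0]]^T. Check: (A - 3I) v_2 = [[0, 0, 0, 0, 0]]^T = 0.

v_1 = [[0, -1, 1, 0, -1]]^T, v_2 = [[0, 1, 0, 0, 0]]^T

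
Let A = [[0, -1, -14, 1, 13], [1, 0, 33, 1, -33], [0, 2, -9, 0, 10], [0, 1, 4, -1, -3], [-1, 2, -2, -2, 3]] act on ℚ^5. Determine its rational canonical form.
The invariant factors of A (the non-unit diagonal entries of the Smith normal form of xI - A over ℚ[x]) are (x + 2)(x + 5)(x^3 - 4x + 1), each dividing the next. The characteristic polynomial is their product, (x + 2)(x + 5)(x^3 - 4x + 1).

The rational canonical form is the block-diagonal matrix of companion matrices C(f_i):
R = [[0, 0, 0, 0, -10], [1, 0, 0, 0, 33], [0, 1, 0, 0, 27], [0, 0, 1, 0, -6], [0, 0, 0, 1, -7]].

Note the characteristic polynomial does not split into linear factors over ℚ, so A has no Jordan form over ℚ; the rational canonical form exists over any field.

R = [[0, 0, 0, 0, -10], [1, 0, 0, 0, 33], [0, 1, 0, 0, 27], [0, 0, 1, 0, -6], [0, 0, 0, 1, -7]]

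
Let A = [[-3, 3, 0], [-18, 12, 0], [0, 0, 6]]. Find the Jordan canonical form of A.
The characteristic polynomial is det(xI - A) = (x - 6)^2(x - 3), so the eigenvalues are 3 (algebraic multiplicity 1), 6 (algebraic multiplicity 2).

For λ = 3: algebraic multiplicity 1 gives one 1×1 block.

For λ = 6: rank(A - 6I) = 1. The eigenspace has dimension 3 - 1 = 2, so there are 2 Jordan blocks; the rank sequence gives block sizes [1, 1].

Assembling the blocks gives the Jordan form J above.

J = [[3, 0, 0], [0, 6, 0], [0, 0, 6]]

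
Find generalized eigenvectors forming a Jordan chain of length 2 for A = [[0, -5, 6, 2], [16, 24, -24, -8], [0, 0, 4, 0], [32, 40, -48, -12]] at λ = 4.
v_1 = [[-1, 1, 0, 0]]^T, v_2 = [[-1, 4, 0, 8]]^T

We seek v_1 ∈ ker((A - 4I)^2) \ ker(A - 4I), then set v_{i+1} = (A - 4I) v_i.

One such chain is v_1 = [[-1, 1, 0, 0]]^T, v_2 = [[-1, 4, 0, 8]]^T. Check: (A - 4I) v_2 = [[0, 0, 0, 0]]^T = 0.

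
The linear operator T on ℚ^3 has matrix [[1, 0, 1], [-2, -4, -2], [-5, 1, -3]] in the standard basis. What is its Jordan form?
J = [[-2, 1, 0], [0, -2, 1], [0, 0, -2]]

The characteristic polynomial is det(xI - A) = (x + 2)^3, so the eigenvalues are -2 (algebraic multiplicity 3).

For λ = -2: rank(A + 2I) = 2, rank((A + 2I)^2) = 1, rank((A + 2I)^3) = 0. The eigenspace has dimension 3 - 2 = 1, so there is 1 Jordan block; the rank sequence gives block sizes [3].

Assembling the blocks gives the Jordan form J above.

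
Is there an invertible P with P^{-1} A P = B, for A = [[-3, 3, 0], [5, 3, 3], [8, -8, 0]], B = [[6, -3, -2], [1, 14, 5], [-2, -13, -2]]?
trace(A) = 0 but trace(B) = 18. The trace is a similarity invariant, so A and B are not similar.

No.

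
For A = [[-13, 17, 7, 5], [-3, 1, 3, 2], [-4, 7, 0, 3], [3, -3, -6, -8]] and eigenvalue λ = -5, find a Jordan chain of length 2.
v_1 = [[2, 1, 1, -1]]^T, v_2 = [[3, 1, 1, 0]]^T

We seek v_1 ∈ ker((A + 5I)^2) \ ker(A + 5I), then set v_{i+1} = (A + 5I) v_i.

One such chain is v_1 = [[2, 1, 1, -1]]^T, v_2 = [[3, 1, 1, 0]]^T. Check: (A + 5I) v_2 = [[0, 0, 0, 0]]^T = 0.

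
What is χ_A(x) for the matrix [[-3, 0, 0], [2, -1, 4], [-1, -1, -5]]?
xI - A = [[x + 3, 0, 0], [-2, x + 1, -4], [1, 1, x + 5]].

Expanding det(xI - A) along the first row:
det(xI - A) = + (x + 3)·det([[x + 1, -4], [1, x + 5]]) - (0)·det([[-2, -4], [1, x + 5]]) + (0)·det([[-2, x + 1], [1, 1]]).

Evaluating gives χ_A(x) = x^3 + 9x^2 + 27x + 27 = (x + 3)^3.

χ_A(x) = (x + 3)^3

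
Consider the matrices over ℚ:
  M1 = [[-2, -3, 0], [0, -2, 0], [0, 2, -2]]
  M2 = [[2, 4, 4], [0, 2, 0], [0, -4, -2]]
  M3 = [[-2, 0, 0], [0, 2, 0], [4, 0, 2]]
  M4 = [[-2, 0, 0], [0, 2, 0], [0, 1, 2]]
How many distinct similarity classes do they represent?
3 classes: {M1}, {M2, M3}, {M4}

Characteristic polynomials: χ_{M1} = (x + 2)^3, χ_{M2} = (x - 2)^2(x + 2), χ_{M3} = (x - 2)^2(x + 2), χ_{M4} = (x - 2)^2(x + 2).

{M1}: invariant factors x + 2, (x + 2)^2.

{M2, M3}: invariant factors x - 2, (x - 2)(x + 2).

{M4}: invariant factors (x - 2)^2(x + 2).

Matrices are similar if and only if their invariant-factor lists agree; the partition into similarity classes is {M1}, {M2, M3}, {M4}.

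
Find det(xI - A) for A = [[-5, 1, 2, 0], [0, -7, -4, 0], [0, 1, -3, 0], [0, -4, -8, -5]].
χ_A(x) = (x + 5)^4

xI - A = [[x + 5, -1, -2, 0], [0, x + 7, 4, 0], [0, -1, x + 3, 0], [0, 4, 8, x + 5]].

Expanding det(xI - A) along the first row:
det(xI - A) = + (x + 5)·det([[x + 7, 4, 0], [-1, x + 3, 0], [4, 8, x + 5]]) - (-1)·det([[0, 4, 0], [0, x + 3, 0], [0, 8, x + 5]]) + (-2)·det([[0, x + 7, 0], [0, -1, 0], [0, 4, x + 5]]) - (0)·det([[0, x + 7, 4], [0, -1, x + 3], [0, 4, 8]]).

Evaluating gives χ_A(x) = x^4 + 20x^3 + 150x^2 + 500x + 625 = (x + 5)^4.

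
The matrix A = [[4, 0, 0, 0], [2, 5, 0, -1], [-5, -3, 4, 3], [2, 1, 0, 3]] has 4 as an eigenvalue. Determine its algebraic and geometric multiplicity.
The characteristic polynomial is (x - 4)^4, so the factor x - 4 appears with exponent 4: the algebraic multiplicity is 4.

rank(A - 4I) = 2, so the eigenspace has dimension 4 - 2 = 2: the geometric multiplicity is 2.

Since 2 < 4, A is not diagonalizable.

algebraic multiplicity 4, geometric multiplicity 2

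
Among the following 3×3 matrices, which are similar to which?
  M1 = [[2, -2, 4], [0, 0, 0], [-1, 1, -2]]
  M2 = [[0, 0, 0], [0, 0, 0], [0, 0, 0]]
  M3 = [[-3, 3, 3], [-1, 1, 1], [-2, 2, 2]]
2 classes: {M1, M3}, {M2}

Characteristic polynomials: χ_{M1} = x^3, χ_{M2} = x^3, χ_{M3} = x^3.

{M1, M3}: invariant factors x, x^2.

{M2}: invariant factors x, x, x.

Matrices are similar if and only if their invariant-factor lists agree; the partition into similarity classes is {M1, M3}, {M2}.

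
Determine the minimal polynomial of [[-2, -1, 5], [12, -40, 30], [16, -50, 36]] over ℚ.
m_A(x) = (x - 2)(x + 4)^2

The characteristic polynomial factors as (x - 2)(x + 4)^2. The minimal polynomial is ∏(x - λ)^{k_λ} where k_λ is the size of the largest Jordan block at λ.

For λ = -4: rank(A + 4I) = 2, and the largest Jordan block has size 2 (the smallest k with rank((A + 4I)^k) = rank((A + 4I)^(k+1))).
For λ = 2: rank(A - 2I) = 2, and the largest Jordan block has size 1 (the smallest k with rank((A - 2I)^k) = rank((A - 2I)^(k+1))).

So m_A(x) = (x - 2)(x + 4)^2.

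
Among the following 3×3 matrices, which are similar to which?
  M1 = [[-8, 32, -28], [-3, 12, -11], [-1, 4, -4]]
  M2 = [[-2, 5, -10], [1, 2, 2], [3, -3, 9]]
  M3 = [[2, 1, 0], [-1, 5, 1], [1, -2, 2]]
Characteristic polynomials: χ_{M1} = x^3, χ_{M2} = (x - 3)^3, χ_{M3} = (x - 3)^3.

{M1}: invariant factors x^3.

{M2}: invariant factors x - 3, (x - 3)^2.

{M3}: invariant factors (x - 3)^3.

Matrices are similar if and only if their invariant-factor lists agree; the partition into similarity classes is {M1}, {M2}, {M3}.

3 classes: {M1}, {M2}, {M3}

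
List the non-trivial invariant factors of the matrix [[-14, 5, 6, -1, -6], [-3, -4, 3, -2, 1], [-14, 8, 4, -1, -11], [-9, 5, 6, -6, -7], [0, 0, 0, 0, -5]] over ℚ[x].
The Jordan structure of A has elementary divisors (x + 5)^3, (x + 5)^2. Arranging the block sizes at each eigenvalue in decreasing order and taking row products gives the invariant factors.

Invariant factors (smallest first, each dividing the next): (x + 5)^2, (x + 5)^3.

Check: the last factor (x + 5)^3 is the minimal polynomial, and the product (x + 5)^5 is the characteristic polynomial.

(x + 5)^2, (x + 5)^3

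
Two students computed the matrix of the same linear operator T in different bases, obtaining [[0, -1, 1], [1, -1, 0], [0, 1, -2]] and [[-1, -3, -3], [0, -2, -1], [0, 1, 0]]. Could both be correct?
Both have characteristic polynomial (x + 1)^3, but the minimal polynomial of A is (x + 1)^3 while the minimal polynomial of B is (x + 1)^2. The minimal polynomial is a similarity invariant, so A and B are not similar.

No.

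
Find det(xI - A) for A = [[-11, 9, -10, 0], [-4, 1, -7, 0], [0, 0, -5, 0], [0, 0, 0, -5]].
xI - A = [[x + 11, -9, 10, 0], [4, x - 1, 7, 0], [0, 0, x + 5, 0], [0, 0, 0, x + 5]].

Expanding det(xI - A) along the first row:
det(xI - A) = + (x + 11)·det([[x - 1, 7, 0], [0, x + 5, 0], [0, 0, x + 5]]) - (-9)·det([[4, 7, 0], [0, x + 5, 0], [0, 0, x + 5]]) + (10)·det([[4, x - 1, 0], [0, 0, 0], [0, 0, x + 5]]) - (0)·det([[4, x - 1, 7], [0, 0, x + 5], [0, 0, 0]]).

Evaluating gives χ_A(x) = x^4 + 20x^3 + 150x^2 + 500x + 625 = (x + 5)^4.

χ_A(x) = (x + 5)^4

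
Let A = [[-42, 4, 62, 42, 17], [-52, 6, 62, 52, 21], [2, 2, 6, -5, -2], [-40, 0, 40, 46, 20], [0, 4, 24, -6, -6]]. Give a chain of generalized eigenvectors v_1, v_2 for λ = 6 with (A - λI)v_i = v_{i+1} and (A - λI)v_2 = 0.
v_1 = [[1, 2, 0, 1, 0]]^T, v_2 = [[2, 0, 1, 0, 2]]^T

We seek v_1 ∈ ker((A - 6I)^2) \ ker(A - 6I), then set v_{i+1} = (A - 6I) v_i.

One such chain is v_1 = [[1, 2, 0, 1, 0]]^T, v_2 = [[2, 0, 1, 0, 2]]^T. Check: (A - 6I) v_2 = [[0, 0, 0, 0, 0]]^T = 0.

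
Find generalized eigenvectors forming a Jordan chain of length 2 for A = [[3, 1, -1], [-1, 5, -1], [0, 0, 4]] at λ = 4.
We seek v_1 ∈ ker((A - 4I)^2) \ ker(A - 4I), then set v_{i+1} = (A - 4I) v_i.

One such chain is v_1 = [[-1, 0, 0]]^T, v_2 = [[1, 1, 0]]^T. Check: (A - 4I) v_2 = [[0, 0, 0]]^T = 0.

v_1 = [[-1, 0, 0]]^T, v_2 = [[1, 1, 0]]^T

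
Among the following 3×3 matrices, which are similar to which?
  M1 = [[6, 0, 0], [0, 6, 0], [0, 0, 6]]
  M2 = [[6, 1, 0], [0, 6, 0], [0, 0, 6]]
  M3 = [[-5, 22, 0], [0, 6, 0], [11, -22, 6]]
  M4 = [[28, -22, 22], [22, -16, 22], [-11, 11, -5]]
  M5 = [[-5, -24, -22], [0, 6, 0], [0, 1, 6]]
4 classes: {M1}, {M2}, {M3, M4}, {M5}

Characteristic polynomials: χ_{M1} = (x - 6)^3, χ_{M2} = (x - 6)^3, χ_{M3} = (x - 6)^2(x + 5), χ_{M4} = (x - 6)^2(x + 5), χ_{M5} = (x - 6)^2(x + 5).

{M1}: invariant factors x - 6, x - 6, x - 6.

{M2}: invariant factors x - 6, (x - 6)^2.

{M3, M4}: invariant factors x - 6, (x - 6)(x + 5).

{M5}: invariant factors (x - 6)^2(x + 5).

Matrices are similar if and only if their invariant-factor lists agree; the partition into similarity classes is {M1}, {M2}, {M3, M4}, {M5}.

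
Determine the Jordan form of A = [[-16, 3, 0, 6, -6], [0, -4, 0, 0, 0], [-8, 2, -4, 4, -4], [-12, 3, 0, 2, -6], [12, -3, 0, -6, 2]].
The characteristic polynomial is det(xI - A) = (x + 4)^5, so the eigenvalues are -4 (algebraic multiplicity 5).

For λ = -4: rank(A + 4I) = 1, rank((A + 4I)^2) = 0. The eigenspace has dimension 5 - 1 = 4, so there are 4 Jordan blocks; the rank sequence gives block sizes [2, 1, 1, 1].

Assembling the blocks gives the Jordan form J above.

J = [[-4, 1, 0, 0, 0], [0, -4, 0, 0, 0], [0, 0, -4, 0, 0], [0, 0, 0, -4, 0], [0, 0, 0, 0, -4]]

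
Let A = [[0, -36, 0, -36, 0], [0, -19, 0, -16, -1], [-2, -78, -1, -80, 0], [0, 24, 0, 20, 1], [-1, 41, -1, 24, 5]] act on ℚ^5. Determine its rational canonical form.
R = [[0, 0, 0, 0, 36], [1, 0, 0, 0, -60], [0, 1, 0, 0, 40], [0, 0, 1, 0, -20], [0, 0, 0, 1, 5]]

The invariant factors of A (the non-unit diagonal entries of the Smith normal form of xI - A over ℚ[x]) are (x - 1)(x^2 - 2x + 6)^2, each dividing the next. The characteristic polynomial is their product, (x - 1)(x^2 - 2x + 6)^2.

The rational canonical form is the block-diagonal matrix of companion matrices C(f_i):
R = [[0, 0, 0, 0, 36], [1, 0, 0, 0, -60], [0, 1, 0, 0, 40], [0, 0, 1, 0, -20], [0, 0, 0, 1, 5]].

Note the characteristic polynomial does not split into linear factors over ℚ, so A has no Jordan form over ℚ; the rational canonical form exists over any field.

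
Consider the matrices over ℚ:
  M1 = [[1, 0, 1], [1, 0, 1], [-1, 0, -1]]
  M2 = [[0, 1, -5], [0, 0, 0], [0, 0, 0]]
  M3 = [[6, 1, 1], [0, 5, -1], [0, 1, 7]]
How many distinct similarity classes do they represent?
Characteristic polynomials: χ_{M1} = x^3, χ_{M2} = x^3, χ_{M3} = (x - 6)^3.

{M1, M2}: invariant factors x, x^2.

{M3}: invariant factors x - 6, (x - 6)^2.

Matrices are similar if and only if their invariant-factor lists agree; the partition into similarity classes is {M1, M2}, {M3}.

2 classes: {M1, M2}, {M3}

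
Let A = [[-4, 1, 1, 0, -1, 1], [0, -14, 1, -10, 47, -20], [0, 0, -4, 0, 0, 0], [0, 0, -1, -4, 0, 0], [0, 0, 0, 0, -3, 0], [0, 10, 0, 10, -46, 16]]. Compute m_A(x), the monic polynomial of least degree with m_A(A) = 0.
m_A(x) = (x - 6)(x + 3)(x + 4)^3

The characteristic polynomial factors as (x - 6)(x + 3)(x + 4)^4. The minimal polynomial is ∏(x - λ)^{k_λ} where k_λ is the size of the largest Jordan block at λ.

For λ = -4: rank(A + 4I) = 4, and the largest Jordan block has size 3 (the smallest k with rank((A + 4I)^k) = rank((A + 4I)^(k+1))).
For λ = -3: rank(A + 3I) = 5, and the largest Jordan block has size 1 (the smallest k with rank((A + 3I)^k) = rank((A + 3I)^(k+1))).
For λ = 6: rank(A - 6I) = 5, and the largest Jordan block has size 1 (the smallest k with rank((A - 6I)^k) = rank((A - 6I)^(k+1))).

So m_A(x) = (x - 6)(x + 3)(x + 4)^3.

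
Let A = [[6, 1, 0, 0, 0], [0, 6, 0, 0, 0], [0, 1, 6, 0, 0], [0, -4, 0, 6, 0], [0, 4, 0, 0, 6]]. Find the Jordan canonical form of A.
The characteristic polynomial is det(xI - A) = (x - 6)^5, so the eigenvalues are 6 (algebraic multiplicity 5).

For λ = 6: rank(A - 6I) = 1, rank((A - 6I)^2) = 0. The eigenspace has dimension 5 - 1 = 4, so there are 4 Jordan blocks; the rank sequence gives block sizes [2, 1, 1, 1].

Assembling the blocks gives the Jordan form J above.

J = [[6, 1, 0, 0, 0], [0, 6, 0, 0, 0], [0, 0, 6, 0, 0], [0, 0, 0, 6, 0], [0, 0, 0, 0, 6]]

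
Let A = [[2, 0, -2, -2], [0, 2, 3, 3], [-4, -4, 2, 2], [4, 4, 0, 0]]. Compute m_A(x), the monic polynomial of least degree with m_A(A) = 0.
m_A(x) = x(x - 2)^2

The characteristic polynomial factors as x(x - 2)^3. The minimal polynomial is ∏(x - λ)^{k_λ} where k_λ is the size of the largest Jordan block at λ.

For λ = 0: rank(A) = 3, and the largest Jordan block has size 1 (the smallest k with rank(A^k) = rank(A^(k+1))).
For λ = 2: rank(A - 2I) = 2, and the largest Jordan block has size 2 (the smallest k with rank((A - 2I)^k) = rank((A - 2I)^(k+1))).

So m_A(x) = x(x - 2)^2.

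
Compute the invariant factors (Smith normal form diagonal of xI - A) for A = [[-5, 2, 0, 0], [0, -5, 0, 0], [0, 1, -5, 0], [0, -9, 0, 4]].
The Jordan structure of A has elementary divisors (x + 5)^2, (x + 5), (x - 4). Arranging the block sizes at each eigenvalue in decreasing order and taking row products gives the invariant factors.

Invariant factors (smallest first, each dividing the next): x + 5, (x - 4)(x + 5)^2.

Check: the last factor (x - 4)(x + 5)^2 is the minimal polynomial, and the product (x - 4)(x + 5)^3 is the characteristic polynomial.

x + 5, (x - 4)(x + 5)^2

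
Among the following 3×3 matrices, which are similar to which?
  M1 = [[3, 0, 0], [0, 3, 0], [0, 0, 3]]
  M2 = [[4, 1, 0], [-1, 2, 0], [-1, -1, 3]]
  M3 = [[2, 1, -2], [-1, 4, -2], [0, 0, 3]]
Characteristic polynomials: χ_{M1} = (x - 3)^3, χ_{M2} = (x - 3)^3, χ_{M3} = (x - 3)^3.

{M1}: invariant factors x - 3, x - 3, x - 3.

{M2, M3}: invariant factors x - 3, (x - 3)^2.

Matrices are similar if and only if their invariant-factor lists agree; the partition into similarity classes is {M1}, {M2, M3}.

2 classes: {M1}, {M2, M3}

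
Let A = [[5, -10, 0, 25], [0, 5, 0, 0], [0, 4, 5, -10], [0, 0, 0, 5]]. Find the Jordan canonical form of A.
The characteristic polynomial is det(xI - A) = (x - 5)^4, so the eigenvalues are 5 (algebraic multiplicity 4).

For λ = 5: rank(A - 5I) = 1, rank((A - 5I)^2) = 0. The eigenspace has dimension 4 - 1 = 3, so there are 3 Jordan blocks; the rank sequence gives block sizes [2, 1, 1].

Assembling the blocks gives the Jordan form J above.

J = [[5, 1, 0, 0], [0, 5, 0, 0], [0, 0, 5, 0], [0, 0, 0, 5]]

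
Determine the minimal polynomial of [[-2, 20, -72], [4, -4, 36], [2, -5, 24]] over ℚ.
The characteristic polynomial factors as (x - 6)^3. The minimal polynomial is ∏(x - λ)^{k_λ} where k_λ is the size of the largest Jordan block at λ.

For λ = 6: rank(A - 6I) = 1, and the largest Jordan block has size 2 (the smallest k with rank((A - 6I)^k) = rank((A - 6I)^(k+1))).

So m_A(x) = (x - 6)^2.

m_A(x) = (x - 6)^2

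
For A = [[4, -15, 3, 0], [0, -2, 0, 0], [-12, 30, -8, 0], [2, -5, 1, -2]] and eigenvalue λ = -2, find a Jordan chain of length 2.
We seek v_1 ∈ ker((A + 2I)^2) \ ker(A + 2I), then set v_{i+1} = (A + 2I) v_i.

One such chain is v_1 = [[0, 1, 4, 0]]^T, v_2 = [[-3, 0, 6, -1]]^T. Check: (A + 2I) v_2 = [[0, 0, 0, 0]]^T = 0.

v_1 = [[0, 1, 4, 0]]^T, v_2 = [[-3, 0, 6, -1]]^T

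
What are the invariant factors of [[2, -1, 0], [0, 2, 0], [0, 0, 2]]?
x - 2, (x - 2)^2

The Jordan structure of A has elementary divisors (x - 2)^2, (x - 2). Arranging the block sizes at each eigenvalue in decreasing order and taking row products gives the invariant factors.

Invariant factors (smallest first, each dividing the next): x - 2, (x - 2)^2.

Check: the last factor (x - 2)^2 is the minimal polynomial, and the product (x - 2)^3 is the characteristic polynomial.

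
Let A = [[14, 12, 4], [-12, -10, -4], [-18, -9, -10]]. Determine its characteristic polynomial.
χ_A(x) = (x - 2)(x + 4)^2

xI - A = [[x - 14, -12, -4], [12, x + 10, 4], [18, 9, x + 10]].

Expanding det(xI - A) along the first row:
det(xI - A) = + (x - 14)·det([[x + 10, 4], [9, x + 10]]) - (-12)·det([[12, 4], [18, x + 10]]) + (-4)·det([[12, x + 10], [18, 9]]).

Evaluating gives χ_A(x) = x^3 + 6x^2 - 32 = (x - 2)(x + 4)^2.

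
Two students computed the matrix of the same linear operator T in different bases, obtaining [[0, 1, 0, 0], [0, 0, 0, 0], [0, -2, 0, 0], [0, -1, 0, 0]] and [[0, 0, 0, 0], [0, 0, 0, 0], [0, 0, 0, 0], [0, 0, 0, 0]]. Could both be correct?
Both have characteristic polynomial x^4, but the minimal polynomial of A is x^2 while the minimal polynomial of B is x. The minimal polynomial is a similarity invariant, so A and B are not similar.

No.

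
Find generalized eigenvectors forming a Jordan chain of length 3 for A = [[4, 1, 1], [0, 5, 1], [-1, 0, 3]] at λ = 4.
v_1 = [[0, 1, -1]]^T, v_2 = [[0, 0, 1]]^T, v_3 = [[1, 1, -1]]^T

We seek v_1 ∈ ker((A - 4I)^3) \ ker((A - 4I)^2), then set v_{i+1} = (A - 4I) v_i.

One such chain is v_1 = [[0, 1, -1]]^T, v_2 = [[0, 0, 1]]^T, v_3 = [[1, 1, -1]]^T. Check: (A - 4I) v_3 = [[0, 0, 0]]^T = 0.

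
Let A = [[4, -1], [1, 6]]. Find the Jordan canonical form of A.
J = [[5, 1], [0, 5]]

The characteristic polynomial is det(xI - A) = (x - 5)^2, so the eigenvalues are 5 (algebraic multiplicity 2).

For λ = 5: rank(A - 5I) = 1, rank((A - 5I)^2) = 0. The eigenspace has dimension 2 - 1 = 1, so there is 1 Jordan block; the rank sequence gives block sizes [2].

Assembling the blocks gives the Jordan form J above.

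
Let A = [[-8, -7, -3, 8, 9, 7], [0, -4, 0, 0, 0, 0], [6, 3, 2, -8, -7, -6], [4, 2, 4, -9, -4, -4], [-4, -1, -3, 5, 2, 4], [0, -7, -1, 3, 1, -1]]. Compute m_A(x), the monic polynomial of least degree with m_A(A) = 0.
m_A(x) = (x + 1)(x + 3)^3(x + 4)

The characteristic polynomial factors as (x + 1)(x + 3)^3(x + 4)^2. The minimal polynomial is ∏(x - λ)^{k_λ} where k_λ is the size of the largest Jordan block at λ.

For λ = -4: rank(A + 4I) = 4, and the largest Jordan block has size 1 (the smallest k with rank((A + 4I)^k) = rank((A + 4I)^(k+1))).
For λ = -3: rank(A + 3I) = 5, and the largest Jordan block has size 3 (the smallest k with rank((A + 3I)^k) = rank((A + 3I)^(k+1))).
For λ = -1: rank(A + I) = 5, and the largest Jordan block has size 1 (the smallest k with rank((A + I)^k) = rank((A + I)^(k+1))).

So m_A(x) = (x + 1)(x + 3)^3(x + 4).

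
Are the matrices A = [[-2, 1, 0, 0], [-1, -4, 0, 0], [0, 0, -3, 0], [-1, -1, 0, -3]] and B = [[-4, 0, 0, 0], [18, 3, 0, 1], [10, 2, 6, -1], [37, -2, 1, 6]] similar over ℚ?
trace(A) = -12 but trace(B) = 11. The trace is a similarity invariant, so A and B are not similar.

No.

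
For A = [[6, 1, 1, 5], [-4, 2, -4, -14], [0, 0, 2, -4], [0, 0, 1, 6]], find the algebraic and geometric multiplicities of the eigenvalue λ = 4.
The characteristic polynomial is (x - 4)^4, so the factor x - 4 appears with exponent 4: the algebraic multiplicity is 4.

rank(A - 4I) = 2, so the eigenspace has dimension 4 - 2 = 2: the geometric multiplicity is 2.

Since 2 < 4, A is not diagonalizable.

algebraic multiplicity 4, geometric multiplicity 2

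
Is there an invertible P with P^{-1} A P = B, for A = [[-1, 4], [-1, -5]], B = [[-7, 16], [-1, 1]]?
Yes.

Two matrices over a field are similar if and only if they have the same invariant factors.

Both A and B have characteristic polynomial (x + 3)^2 and minimal polynomial (x + 3)^2. Computing further, both have invariant factors (x + 3)^2. Hence A and B are similar.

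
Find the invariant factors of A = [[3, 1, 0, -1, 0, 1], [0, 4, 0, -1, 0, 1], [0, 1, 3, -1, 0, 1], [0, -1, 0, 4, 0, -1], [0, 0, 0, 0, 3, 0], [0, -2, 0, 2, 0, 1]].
The Jordan structure of A has elementary divisors (x - 3)^2, (x - 3), (x - 3), (x - 3), (x - 3). Arranging the block sizes at each eigenvalue in decreasing order and taking row products gives the invariant factors.

Invariant factors (smallest first, each dividing the next): x - 3, x - 3, x - 3, x - 3, (x - 3)^2.

Check: the last factor (x - 3)^2 is the minimal polynomial, and the product (x - 3)^6 is the characteristic polynomial.

x - 3, x - 3, x - 3, x - 3, (x - 3)^2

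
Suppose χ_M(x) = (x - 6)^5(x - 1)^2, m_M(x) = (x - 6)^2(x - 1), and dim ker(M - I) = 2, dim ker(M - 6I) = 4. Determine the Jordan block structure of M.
λ = 1: algebraic multiplicity 2 (exponent in χ_M), largest block size 1 (exponent in m_M), 2 blocks (geometric multiplicity). These force block sizes [1, 1].
λ = 6: algebraic multiplicity 5 (exponent in χ_M), largest block size 2 (exponent in m_M), 4 blocks (geometric multiplicity). These force block sizes [2, 1, 1, 1].

Jordan blocks: (1, 1), (1, 1), (6, 2), (6, 1), (6, 1), (6, 1)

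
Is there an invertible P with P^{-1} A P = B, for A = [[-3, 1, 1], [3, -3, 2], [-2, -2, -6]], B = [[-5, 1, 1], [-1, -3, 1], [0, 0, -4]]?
No.

Both have characteristic polynomial (x + 4)^3, but the minimal polynomial of A is (x + 4)^3 while the minimal polynomial of B is (x + 4)^2. The minimal polynomial is a similarity invariant, so A and B are not similar.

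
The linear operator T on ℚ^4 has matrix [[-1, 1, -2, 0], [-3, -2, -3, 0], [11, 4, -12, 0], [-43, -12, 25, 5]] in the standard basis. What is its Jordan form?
The characteristic polynomial is det(xI - A) = (x - 5)(x + 5)^3, so the eigenvalues are -5 (algebraic multiplicity 3), 5 (algebraic multiplicity 1).

For λ = -5: rank(A + 5I) = 3, rank((A + 5I)^2) = 2, rank((A + 5I)^3) = 1. The eigenspace has dimension 4 - 3 = 1, so there is 1 Jordan block; the rank sequence gives block sizes [3].

For λ = 5: algebraic multiplicity 1 gives one 1×1 block.

Assembling the blocks gives the Jordan form J above.

J = [[-5, 1, 0, 0], [0, -5, 1, 0], [0, 0, -5, 0], [0, 0, 0, 5]]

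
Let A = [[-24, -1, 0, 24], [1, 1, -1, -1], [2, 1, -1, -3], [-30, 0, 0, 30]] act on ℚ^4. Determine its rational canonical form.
R = [[0, 0, 0, 30], [1, 0, 0, 1], [0, 1, 0, -1], [0, 0, 1, 6]]

The invariant factors of A (the non-unit diagonal entries of the Smith normal form of xI - A over ℚ[x]) are (x - 6)(x^3 + x + 5), each dividing the next. The characteristic polynomial is their product, (x - 6)(x^3 + x + 5).

The rational canonical form is the block-diagonal matrix of companion matrices C(f_i):
R = [[0, 0, 0, 30], [1, 0, 0, 1], [0, 1, 0, -1], [0, 0, 1, 6]].

Note the characteristic polynomial does not split into linear factors over ℚ, so A has no Jordan form over ℚ; the rational canonical form exists over any field.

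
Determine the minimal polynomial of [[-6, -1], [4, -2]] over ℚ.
The characteristic polynomial factors as (x + 4)^2. The minimal polynomial is ∏(x - λ)^{k_λ} where k_λ is the size of the largest Jordan block at λ.

For λ = -4: rank(A + 4I) = 1, and the largest Jordan block has size 2 (the smallest k with rank((A + 4I)^k) = rank((A + 4I)^(k+1))).

So m_A(x) = (x + 4)^2.

m_A(x) = (x + 4)^2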